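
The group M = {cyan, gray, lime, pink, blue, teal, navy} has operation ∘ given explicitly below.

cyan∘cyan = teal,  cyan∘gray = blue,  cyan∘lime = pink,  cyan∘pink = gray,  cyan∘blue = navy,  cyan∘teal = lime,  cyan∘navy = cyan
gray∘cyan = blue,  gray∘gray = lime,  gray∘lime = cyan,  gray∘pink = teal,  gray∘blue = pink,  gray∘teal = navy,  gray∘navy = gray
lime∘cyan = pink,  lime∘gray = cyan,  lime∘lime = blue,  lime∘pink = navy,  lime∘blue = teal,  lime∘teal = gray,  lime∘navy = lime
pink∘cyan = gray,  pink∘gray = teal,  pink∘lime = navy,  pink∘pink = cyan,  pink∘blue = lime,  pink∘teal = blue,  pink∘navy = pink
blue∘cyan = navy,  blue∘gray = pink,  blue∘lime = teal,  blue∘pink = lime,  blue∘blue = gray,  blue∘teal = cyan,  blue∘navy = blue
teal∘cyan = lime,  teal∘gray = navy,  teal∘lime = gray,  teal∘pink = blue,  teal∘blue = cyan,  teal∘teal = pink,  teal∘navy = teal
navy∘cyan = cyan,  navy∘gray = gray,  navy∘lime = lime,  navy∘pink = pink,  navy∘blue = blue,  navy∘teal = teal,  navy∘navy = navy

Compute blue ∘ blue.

Read row blue, column blue: blue ∘ blue = gray.

gray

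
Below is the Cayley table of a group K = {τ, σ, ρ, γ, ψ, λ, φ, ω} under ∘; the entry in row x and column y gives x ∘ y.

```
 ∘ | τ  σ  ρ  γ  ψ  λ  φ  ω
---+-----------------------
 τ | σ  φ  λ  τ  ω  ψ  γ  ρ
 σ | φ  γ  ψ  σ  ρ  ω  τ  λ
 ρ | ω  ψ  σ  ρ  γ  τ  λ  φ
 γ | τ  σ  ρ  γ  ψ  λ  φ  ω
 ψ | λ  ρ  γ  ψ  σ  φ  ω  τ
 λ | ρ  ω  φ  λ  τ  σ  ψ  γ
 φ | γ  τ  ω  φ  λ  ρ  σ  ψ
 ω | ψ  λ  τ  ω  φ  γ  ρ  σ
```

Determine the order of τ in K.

The identity element is γ (its row matches the header).
τ^1 = τ
τ^2 = τ ∘ τ = σ
τ^3 = σ ∘ τ = φ
τ^4 = φ ∘ τ = γ
The first power of τ equal to the identity is τ^4, so ord(τ) = 4.

4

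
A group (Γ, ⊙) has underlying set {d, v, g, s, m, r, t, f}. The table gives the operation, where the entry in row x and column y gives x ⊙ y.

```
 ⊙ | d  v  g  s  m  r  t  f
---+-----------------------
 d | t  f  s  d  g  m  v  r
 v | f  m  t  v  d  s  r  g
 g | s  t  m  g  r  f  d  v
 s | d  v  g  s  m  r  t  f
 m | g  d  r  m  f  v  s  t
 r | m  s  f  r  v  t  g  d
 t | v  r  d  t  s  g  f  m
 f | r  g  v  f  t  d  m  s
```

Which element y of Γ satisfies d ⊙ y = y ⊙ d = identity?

First locate the identity: row s matches the header, so s is the identity.
Scan row d for s: d ⊙ g = s. Hence d^(-1) = g.
(Structurally, Γ here is isomorphic to the cyclic group Z_8.)

g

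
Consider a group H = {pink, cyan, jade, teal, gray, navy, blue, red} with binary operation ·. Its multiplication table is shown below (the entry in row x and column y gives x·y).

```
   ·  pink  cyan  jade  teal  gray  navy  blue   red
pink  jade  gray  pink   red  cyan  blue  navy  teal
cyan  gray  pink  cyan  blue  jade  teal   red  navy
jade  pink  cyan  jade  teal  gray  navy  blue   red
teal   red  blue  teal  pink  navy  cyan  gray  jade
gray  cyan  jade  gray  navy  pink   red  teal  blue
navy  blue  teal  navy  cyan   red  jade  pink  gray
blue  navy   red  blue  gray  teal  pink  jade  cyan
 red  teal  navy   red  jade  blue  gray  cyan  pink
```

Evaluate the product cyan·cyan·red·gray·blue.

pink

cyan·cyan = pink
pink·red = teal
teal·gray = navy
navy·blue = pink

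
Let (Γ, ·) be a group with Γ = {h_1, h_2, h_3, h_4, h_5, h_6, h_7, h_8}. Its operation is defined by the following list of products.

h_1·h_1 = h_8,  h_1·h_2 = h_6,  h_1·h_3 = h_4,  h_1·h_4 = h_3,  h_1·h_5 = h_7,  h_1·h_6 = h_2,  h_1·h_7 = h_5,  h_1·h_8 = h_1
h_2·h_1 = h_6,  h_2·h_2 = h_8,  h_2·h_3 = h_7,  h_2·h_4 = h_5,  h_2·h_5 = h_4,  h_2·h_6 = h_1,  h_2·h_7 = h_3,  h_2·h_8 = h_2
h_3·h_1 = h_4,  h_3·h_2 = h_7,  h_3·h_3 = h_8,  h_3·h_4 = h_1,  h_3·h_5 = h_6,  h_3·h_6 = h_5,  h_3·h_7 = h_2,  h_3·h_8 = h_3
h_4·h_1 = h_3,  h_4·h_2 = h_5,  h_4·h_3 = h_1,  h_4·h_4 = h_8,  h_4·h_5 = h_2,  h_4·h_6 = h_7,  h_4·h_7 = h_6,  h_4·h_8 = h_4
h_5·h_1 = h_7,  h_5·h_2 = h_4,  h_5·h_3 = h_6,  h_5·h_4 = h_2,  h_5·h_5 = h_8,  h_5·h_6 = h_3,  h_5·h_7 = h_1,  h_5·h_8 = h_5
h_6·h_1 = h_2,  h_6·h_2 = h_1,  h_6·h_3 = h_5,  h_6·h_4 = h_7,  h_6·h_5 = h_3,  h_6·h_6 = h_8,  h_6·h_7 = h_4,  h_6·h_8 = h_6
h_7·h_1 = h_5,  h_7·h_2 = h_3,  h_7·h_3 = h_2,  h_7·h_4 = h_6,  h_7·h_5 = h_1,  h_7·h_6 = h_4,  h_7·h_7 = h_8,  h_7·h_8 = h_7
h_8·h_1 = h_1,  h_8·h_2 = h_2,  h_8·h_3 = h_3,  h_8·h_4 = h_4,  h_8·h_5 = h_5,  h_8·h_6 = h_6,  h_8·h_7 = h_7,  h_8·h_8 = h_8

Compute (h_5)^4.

h_5^1 = h_5
h_5^2 = h_5·h_5 = h_8
h_5^3 = h_8·h_5 = h_5
h_5^4 = h_5·h_5 = h_8

h_8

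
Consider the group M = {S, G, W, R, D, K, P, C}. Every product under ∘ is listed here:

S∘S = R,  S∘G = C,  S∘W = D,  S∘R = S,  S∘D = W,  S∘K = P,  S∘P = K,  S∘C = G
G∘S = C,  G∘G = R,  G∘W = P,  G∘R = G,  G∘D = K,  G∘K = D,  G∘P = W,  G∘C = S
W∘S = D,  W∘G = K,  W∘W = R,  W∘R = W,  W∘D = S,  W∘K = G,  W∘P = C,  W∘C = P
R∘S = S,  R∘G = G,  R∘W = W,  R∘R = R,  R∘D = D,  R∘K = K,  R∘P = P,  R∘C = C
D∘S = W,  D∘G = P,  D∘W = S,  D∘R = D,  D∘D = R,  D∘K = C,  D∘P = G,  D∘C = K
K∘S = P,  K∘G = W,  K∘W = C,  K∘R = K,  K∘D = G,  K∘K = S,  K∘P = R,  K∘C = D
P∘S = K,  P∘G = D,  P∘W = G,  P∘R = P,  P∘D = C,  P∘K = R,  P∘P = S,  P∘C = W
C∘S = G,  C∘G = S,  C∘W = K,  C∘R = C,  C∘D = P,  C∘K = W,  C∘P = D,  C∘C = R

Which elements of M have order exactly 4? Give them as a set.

Identity is R. Compute the order of each non-identity element by repeated multiplication:
  S: S → R  (order 2)
  G: G → R  (order 2)
  W: W → R  (order 2)
  D: D → R  (order 2)
  K: K → S → P → R  (order 4)
  P: P → S → K → R  (order 4)
  C: C → R  (order 2)
Elements of order 4: {K, P}.

{K, P}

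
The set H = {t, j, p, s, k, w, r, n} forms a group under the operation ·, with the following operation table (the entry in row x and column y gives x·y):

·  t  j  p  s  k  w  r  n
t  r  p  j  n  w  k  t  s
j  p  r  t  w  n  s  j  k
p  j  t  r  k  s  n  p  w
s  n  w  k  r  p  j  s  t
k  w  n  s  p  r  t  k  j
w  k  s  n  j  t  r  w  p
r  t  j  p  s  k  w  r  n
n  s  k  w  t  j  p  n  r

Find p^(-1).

p

First locate the identity: row r matches the header, so r is the identity.
Scan row p for r: p·p = r. Hence p^(-1) = p.
(Structurally, H here is isomorphic to the elementary abelian group (Z_2)^3.)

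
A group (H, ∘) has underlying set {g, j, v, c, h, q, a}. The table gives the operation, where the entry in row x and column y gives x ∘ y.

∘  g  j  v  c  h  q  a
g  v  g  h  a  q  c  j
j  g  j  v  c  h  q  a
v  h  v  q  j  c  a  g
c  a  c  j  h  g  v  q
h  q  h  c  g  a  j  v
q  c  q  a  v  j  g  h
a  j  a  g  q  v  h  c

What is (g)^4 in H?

q

g^1 = g
g^2 = g ∘ g = v
g^3 = v ∘ g = h
g^4 = h ∘ g = q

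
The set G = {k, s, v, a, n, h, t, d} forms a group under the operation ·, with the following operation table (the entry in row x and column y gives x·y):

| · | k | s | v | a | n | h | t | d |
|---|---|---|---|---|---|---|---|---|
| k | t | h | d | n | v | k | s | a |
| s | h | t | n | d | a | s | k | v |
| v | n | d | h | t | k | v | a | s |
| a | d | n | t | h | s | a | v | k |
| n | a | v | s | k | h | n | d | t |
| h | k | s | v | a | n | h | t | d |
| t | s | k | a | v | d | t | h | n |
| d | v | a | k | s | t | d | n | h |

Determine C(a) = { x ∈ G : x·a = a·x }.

Compare row a with column a entry by entry.
t·a = v = a·t, so t commutes with a.
d·a = s but a·d = k, so d does not.
Collecting the elements that commute with a: C(a) = {a, h, t, v}.
(Structurally, G here is isomorphic to the dihedral group D_4.)

{a, h, t, v}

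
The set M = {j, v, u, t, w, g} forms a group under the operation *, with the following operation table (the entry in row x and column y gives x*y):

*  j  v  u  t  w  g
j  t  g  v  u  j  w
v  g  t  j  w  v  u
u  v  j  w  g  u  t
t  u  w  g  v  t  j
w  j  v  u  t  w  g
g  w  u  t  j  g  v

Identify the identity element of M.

w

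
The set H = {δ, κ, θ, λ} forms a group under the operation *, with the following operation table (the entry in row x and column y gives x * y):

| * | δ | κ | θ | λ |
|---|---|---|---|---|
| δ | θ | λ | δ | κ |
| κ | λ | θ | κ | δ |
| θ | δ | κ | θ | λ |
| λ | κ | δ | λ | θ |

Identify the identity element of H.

The identity e satisfies e * x = x for all x, so its row in the table reproduces the column headers.
Row θ reads: δ, κ, θ, λ — exactly the header order. So θ is the identity.

θ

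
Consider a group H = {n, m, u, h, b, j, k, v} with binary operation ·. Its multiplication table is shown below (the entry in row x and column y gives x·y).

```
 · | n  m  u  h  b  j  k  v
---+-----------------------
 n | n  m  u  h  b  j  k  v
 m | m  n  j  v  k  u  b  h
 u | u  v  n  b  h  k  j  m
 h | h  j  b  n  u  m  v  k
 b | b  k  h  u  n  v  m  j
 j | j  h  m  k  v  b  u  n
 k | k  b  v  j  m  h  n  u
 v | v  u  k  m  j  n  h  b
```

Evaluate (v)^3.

j

v^1 = v
v^2 = v·v = b
v^3 = b·v = j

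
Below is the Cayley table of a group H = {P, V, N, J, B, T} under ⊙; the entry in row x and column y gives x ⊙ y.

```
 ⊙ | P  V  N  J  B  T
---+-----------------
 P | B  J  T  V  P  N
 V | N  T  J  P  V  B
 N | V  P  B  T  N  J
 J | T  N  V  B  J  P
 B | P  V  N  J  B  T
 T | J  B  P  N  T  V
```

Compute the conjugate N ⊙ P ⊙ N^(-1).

J

The identity is B. In row N, the entry B sits in column N, so N^(-1) = N.
N ⊙ P = V
V ⊙ N = J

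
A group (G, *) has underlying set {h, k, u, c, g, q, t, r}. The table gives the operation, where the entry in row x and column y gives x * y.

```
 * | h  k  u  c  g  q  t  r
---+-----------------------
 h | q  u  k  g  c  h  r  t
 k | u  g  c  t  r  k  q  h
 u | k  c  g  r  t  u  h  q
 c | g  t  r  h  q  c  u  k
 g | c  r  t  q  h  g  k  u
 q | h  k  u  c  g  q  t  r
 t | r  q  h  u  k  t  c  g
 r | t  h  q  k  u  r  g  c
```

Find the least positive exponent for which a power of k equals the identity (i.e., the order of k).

The identity element is q (its row matches the header).
k^1 = k
k^2 = k * k = g
k^3 = g * k = r
k^4 = r * k = h
k^5 = h * k = u
k^6 = u * k = c
k^7 = c * k = t
k^8 = t * k = q
The first power of k equal to the identity is k^8, so ord(k) = 8.

8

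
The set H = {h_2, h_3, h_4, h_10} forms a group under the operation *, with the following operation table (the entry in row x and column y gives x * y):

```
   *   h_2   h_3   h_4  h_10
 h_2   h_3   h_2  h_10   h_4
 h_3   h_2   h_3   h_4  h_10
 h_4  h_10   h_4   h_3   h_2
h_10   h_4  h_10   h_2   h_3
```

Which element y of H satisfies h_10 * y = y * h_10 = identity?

h_10

First locate the identity: row h_3 matches the header, so h_3 is the identity.
Scan row h_10 for h_3: h_10 * h_10 = h_3. Hence h_10^(-1) = h_10.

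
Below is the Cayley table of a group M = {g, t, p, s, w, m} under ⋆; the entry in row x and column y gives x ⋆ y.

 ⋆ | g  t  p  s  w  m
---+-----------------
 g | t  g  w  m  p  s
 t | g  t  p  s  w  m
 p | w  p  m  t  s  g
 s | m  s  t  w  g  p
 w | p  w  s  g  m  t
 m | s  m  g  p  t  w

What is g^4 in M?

t

g^1 = g
g^2 = g ⋆ g = t
g^3 = t ⋆ g = g
g^4 = g ⋆ g = t
(Structurally, M here is isomorphic to the cyclic group Z_6.)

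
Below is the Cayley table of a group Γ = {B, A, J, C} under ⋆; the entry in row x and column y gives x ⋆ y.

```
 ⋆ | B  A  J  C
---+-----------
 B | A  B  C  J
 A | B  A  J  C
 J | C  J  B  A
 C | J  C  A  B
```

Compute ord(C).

The identity element is A (its row matches the header).
C^1 = C
C^2 = C ⋆ C = B
C^3 = B ⋆ C = J
C^4 = J ⋆ C = A
The first power of C equal to the identity is C^4, so ord(C) = 4.

4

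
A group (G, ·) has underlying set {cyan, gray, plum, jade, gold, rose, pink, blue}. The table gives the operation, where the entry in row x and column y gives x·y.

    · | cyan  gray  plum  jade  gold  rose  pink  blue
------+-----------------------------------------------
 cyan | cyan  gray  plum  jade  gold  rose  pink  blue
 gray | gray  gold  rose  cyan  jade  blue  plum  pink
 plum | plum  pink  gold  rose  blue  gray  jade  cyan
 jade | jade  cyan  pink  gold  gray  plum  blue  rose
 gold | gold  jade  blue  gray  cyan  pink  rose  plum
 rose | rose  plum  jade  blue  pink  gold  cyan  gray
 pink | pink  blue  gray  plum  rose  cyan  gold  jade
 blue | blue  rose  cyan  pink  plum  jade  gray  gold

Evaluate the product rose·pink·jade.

rose·pink = cyan
cyan·jade = jade

jade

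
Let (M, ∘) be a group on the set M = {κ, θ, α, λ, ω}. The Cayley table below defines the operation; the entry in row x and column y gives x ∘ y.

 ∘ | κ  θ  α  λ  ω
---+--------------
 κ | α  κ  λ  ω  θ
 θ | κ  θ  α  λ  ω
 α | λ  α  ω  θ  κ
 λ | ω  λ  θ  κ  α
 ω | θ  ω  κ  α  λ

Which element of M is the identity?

θ

The identity e satisfies e ∘ x = x for all x, so its row in the table reproduces the column headers.
Row θ reads: κ, θ, α, λ, ω — exactly the header order. So θ is the identity.
(Structurally, M here is isomorphic to the cyclic group Z_5.)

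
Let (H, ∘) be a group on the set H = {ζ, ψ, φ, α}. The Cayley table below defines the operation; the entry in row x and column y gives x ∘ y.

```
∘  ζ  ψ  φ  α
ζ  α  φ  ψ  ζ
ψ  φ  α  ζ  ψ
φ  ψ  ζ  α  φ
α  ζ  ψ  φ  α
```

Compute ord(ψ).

The identity element is α (its row matches the header).
ψ^1 = ψ
ψ^2 = ψ ∘ ψ = α
The first power of ψ equal to the identity is ψ^2, so ord(ψ) = 2.

2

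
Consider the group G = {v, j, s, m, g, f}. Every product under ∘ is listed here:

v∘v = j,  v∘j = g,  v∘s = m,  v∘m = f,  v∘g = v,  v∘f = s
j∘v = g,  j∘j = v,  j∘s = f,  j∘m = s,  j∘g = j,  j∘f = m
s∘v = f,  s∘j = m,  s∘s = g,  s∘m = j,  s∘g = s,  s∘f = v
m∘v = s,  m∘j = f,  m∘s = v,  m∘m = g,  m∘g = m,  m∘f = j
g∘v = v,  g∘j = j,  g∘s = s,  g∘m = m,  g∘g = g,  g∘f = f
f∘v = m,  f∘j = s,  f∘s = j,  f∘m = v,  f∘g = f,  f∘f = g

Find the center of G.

{g}

An element z is central iff its row equals its column in the table.
For s: s ∘ v = f ≠ m = v ∘ s, so s ∉ Z.
Checking each element this way leaves Z(G) = {g}.
(Structurally, G here is isomorphic to the symmetric group S_3.)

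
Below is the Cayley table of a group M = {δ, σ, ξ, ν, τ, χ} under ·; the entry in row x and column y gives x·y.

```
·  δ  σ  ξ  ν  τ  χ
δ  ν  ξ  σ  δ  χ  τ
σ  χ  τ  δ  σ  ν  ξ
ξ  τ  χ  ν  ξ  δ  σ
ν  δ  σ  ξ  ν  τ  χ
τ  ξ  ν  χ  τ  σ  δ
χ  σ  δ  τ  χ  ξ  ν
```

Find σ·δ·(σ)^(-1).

ξ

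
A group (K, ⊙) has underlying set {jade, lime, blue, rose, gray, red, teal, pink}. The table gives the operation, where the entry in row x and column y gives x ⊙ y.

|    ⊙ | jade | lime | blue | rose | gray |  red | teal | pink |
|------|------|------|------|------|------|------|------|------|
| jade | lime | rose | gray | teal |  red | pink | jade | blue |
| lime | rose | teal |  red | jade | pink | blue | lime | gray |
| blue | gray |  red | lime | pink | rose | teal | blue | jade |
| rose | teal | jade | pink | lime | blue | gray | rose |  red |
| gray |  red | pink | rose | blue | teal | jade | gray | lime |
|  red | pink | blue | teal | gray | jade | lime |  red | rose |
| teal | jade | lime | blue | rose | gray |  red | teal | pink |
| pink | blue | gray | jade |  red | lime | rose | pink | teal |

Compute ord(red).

The identity element is teal (its row matches the header).
red^1 = red
red^2 = red ⊙ red = lime
red^3 = lime ⊙ red = blue
red^4 = blue ⊙ red = teal
The first power of red equal to the identity is red^4, so ord(red) = 4.

4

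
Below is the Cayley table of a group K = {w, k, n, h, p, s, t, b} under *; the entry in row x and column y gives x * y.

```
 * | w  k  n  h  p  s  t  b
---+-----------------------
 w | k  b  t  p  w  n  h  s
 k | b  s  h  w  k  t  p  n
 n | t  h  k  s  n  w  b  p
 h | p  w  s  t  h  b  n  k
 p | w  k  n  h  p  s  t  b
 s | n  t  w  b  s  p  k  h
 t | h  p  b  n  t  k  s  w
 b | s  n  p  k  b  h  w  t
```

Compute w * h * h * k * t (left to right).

h

w * h = p
p * h = h
h * k = w
w * t = h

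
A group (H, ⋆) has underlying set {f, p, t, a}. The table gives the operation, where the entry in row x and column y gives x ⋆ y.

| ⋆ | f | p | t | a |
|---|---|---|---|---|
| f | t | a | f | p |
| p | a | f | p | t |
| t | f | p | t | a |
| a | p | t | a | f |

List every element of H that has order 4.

{a, p}

Identity is t. Compute the order of each non-identity element by repeated multiplication:
  f: f → t  (order 2)
  p: p → f → a → t  (order 4)
  a: a → f → p → t  (order 4)
Elements of order 4: {a, p}.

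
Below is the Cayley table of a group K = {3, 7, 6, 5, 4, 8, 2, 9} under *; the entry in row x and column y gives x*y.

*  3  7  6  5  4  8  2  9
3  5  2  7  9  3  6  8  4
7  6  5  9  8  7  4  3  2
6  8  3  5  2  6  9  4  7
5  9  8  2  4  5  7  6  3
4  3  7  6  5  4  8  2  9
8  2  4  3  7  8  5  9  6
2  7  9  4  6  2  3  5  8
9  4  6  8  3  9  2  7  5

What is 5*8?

Read row 5, column 8: 5*8 = 7.

7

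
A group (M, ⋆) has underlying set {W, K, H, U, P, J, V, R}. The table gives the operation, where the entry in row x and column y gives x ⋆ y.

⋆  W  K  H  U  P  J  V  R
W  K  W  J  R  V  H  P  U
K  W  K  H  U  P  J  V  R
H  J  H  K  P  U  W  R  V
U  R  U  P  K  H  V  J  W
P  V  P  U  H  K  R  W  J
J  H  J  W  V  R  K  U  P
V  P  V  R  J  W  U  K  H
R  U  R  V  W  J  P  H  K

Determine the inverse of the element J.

First locate the identity: row K matches the header, so K is the identity.
Scan row J for K: J ⋆ J = K. Hence J^(-1) = J.
(Structurally, M here is isomorphic to the elementary abelian group (Z_2)^3.)

J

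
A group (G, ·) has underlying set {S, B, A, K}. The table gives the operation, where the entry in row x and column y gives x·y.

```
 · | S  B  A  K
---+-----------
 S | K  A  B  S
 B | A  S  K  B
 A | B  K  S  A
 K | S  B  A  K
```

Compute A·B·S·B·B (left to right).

K

A·B = K
K·S = S
S·B = A
A·B = K
(Structurally, G here is isomorphic to the cyclic group Z_4.)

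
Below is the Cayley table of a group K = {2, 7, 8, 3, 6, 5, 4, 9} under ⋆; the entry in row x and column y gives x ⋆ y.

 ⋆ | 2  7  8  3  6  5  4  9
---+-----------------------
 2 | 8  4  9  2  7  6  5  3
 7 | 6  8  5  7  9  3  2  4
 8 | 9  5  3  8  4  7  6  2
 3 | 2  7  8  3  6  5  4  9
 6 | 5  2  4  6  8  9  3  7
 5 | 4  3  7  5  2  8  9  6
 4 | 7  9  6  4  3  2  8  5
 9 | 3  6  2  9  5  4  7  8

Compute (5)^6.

8

5^1 = 5
5^2 = 5 ⋆ 5 = 8
5^3 = 8 ⋆ 5 = 7
5^4 = 7 ⋆ 5 = 3
5^5 = 3 ⋆ 5 = 5
5^6 = 5 ⋆ 5 = 8
(Structurally, K here is isomorphic to the quaternion group Q_8.)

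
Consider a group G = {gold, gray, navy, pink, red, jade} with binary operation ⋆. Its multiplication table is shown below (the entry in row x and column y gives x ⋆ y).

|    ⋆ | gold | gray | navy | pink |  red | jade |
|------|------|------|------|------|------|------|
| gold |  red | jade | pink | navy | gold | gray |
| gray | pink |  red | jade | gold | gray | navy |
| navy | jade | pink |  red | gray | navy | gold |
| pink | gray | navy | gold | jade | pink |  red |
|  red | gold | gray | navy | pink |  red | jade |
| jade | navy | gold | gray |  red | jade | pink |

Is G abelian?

No

jade ⋆ navy = gray but navy ⋆ jade = gold.
Since jade and navy do not commute, G is not abelian.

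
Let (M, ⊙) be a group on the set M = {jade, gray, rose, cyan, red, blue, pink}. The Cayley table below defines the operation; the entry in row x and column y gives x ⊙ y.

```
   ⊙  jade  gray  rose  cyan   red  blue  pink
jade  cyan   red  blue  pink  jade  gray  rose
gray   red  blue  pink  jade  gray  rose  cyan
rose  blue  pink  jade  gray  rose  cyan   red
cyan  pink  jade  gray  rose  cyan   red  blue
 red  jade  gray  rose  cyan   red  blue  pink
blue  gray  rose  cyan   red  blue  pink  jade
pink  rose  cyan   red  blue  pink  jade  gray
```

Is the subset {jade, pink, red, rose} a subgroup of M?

jade ⊙ jade = cyan, which is not in {jade, pink, red, rose}.
The subset is not closed under ⊙, so it is not a subgroup.
(Structurally, M here is isomorphic to the cyclic group Z_7.)

No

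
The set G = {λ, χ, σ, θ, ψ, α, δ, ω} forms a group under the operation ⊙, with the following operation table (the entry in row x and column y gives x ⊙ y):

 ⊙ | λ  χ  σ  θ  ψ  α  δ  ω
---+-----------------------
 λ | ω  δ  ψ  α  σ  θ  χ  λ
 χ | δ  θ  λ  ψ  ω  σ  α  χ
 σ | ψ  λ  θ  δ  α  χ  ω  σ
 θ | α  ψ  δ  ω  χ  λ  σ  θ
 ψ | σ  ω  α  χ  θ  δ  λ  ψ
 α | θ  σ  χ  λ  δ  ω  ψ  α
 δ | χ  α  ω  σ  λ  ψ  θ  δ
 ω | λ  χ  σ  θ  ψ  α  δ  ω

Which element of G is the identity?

ω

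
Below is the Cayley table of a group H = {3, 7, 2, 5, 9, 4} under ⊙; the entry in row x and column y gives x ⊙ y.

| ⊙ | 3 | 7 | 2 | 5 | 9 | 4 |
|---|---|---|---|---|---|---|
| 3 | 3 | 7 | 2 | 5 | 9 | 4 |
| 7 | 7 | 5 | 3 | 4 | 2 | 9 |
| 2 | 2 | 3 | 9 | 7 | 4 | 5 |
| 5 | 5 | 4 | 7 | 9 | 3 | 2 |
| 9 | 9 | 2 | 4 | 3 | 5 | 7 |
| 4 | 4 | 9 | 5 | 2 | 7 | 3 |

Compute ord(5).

3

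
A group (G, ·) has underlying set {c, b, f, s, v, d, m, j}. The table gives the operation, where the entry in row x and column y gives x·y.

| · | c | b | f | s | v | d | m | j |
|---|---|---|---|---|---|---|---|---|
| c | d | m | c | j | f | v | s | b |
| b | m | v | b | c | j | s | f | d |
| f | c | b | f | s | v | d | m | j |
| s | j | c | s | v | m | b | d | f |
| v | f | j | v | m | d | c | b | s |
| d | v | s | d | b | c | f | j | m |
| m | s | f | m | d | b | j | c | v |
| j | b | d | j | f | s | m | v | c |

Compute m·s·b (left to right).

m·s = d
d·b = s

s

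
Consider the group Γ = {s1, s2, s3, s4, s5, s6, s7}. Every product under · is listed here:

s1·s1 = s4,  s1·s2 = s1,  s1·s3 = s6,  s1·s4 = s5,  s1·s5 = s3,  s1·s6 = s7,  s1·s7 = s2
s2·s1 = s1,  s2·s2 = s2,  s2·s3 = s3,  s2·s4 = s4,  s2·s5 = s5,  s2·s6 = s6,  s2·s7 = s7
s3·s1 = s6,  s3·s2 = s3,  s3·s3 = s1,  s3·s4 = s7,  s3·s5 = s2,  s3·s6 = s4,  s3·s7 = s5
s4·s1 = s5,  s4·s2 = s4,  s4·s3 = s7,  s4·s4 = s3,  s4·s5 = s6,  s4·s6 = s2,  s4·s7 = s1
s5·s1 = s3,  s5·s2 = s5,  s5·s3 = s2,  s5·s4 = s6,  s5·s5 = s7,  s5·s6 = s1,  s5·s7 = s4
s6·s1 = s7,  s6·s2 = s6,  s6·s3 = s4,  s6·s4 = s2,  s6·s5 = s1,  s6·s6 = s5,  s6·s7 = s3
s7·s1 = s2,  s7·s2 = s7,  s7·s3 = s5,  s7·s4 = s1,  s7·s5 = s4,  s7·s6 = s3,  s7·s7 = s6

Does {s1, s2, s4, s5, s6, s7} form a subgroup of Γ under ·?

No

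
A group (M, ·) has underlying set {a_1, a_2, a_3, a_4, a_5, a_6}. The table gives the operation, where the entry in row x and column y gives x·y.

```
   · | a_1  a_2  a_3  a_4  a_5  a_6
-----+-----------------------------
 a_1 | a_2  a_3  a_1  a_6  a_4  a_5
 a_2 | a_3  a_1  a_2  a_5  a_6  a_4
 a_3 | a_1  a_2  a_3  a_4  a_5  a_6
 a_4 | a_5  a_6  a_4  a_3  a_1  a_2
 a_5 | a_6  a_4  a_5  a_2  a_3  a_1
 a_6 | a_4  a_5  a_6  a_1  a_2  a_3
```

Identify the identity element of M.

The identity e satisfies e·x = x for all x, so its row in the table reproduces the column headers.
Row a_3 reads: a_1, a_2, a_3, a_4, a_5, a_6 — exactly the header order. So a_3 is the identity.

a_3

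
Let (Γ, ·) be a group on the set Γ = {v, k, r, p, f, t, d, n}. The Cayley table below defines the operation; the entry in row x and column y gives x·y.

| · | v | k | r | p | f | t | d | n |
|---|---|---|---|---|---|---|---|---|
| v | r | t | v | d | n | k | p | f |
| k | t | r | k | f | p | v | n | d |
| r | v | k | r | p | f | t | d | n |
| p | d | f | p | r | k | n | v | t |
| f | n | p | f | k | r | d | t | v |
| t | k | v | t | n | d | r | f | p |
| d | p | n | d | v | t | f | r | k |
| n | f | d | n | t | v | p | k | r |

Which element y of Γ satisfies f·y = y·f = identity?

First locate the identity: row r matches the header, so r is the identity.
Scan row f for r: f·f = r. Hence f^(-1) = f.
(Structurally, Γ here is isomorphic to the elementary abelian group (Z_2)^3.)

f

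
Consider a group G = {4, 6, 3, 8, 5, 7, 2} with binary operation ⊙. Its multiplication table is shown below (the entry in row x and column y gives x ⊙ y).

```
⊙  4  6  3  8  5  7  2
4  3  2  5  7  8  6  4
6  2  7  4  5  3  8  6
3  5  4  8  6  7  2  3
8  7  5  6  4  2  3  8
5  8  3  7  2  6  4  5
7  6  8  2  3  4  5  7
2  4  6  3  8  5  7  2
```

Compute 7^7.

7^1 = 7
7^2 = 7 ⊙ 7 = 5
7^3 = 5 ⊙ 7 = 4
7^4 = 4 ⊙ 7 = 6
7^5 = 6 ⊙ 7 = 8
7^6 = 8 ⊙ 7 = 3
7^7 = 3 ⊙ 7 = 2

2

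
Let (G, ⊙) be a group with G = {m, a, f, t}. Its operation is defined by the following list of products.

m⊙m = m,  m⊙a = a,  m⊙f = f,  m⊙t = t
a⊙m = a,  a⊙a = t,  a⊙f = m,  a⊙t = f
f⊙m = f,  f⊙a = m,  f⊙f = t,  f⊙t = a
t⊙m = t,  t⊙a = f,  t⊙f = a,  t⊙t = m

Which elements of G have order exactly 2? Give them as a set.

Identity is m. Compute the order of each non-identity element by repeated multiplication:
  a: a → t → f → m  (order 4)
  f: f → t → a → m  (order 4)
  t: t → m  (order 2)
Elements of order 2: {t}.
(Structurally, G here is isomorphic to the cyclic group Z_4.)

{t}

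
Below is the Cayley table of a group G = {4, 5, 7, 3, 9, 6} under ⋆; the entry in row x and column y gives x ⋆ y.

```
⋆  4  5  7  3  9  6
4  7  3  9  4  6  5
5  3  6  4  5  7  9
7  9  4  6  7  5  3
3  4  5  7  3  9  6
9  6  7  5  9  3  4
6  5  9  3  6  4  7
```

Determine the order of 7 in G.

The identity element is 3 (its row matches the header).
7^1 = 7
7^2 = 7 ⋆ 7 = 6
7^3 = 6 ⋆ 7 = 3
The first power of 7 equal to the identity is 7^3, so ord(7) = 3.
(Structurally, G here is isomorphic to the cyclic group Z_6.)

3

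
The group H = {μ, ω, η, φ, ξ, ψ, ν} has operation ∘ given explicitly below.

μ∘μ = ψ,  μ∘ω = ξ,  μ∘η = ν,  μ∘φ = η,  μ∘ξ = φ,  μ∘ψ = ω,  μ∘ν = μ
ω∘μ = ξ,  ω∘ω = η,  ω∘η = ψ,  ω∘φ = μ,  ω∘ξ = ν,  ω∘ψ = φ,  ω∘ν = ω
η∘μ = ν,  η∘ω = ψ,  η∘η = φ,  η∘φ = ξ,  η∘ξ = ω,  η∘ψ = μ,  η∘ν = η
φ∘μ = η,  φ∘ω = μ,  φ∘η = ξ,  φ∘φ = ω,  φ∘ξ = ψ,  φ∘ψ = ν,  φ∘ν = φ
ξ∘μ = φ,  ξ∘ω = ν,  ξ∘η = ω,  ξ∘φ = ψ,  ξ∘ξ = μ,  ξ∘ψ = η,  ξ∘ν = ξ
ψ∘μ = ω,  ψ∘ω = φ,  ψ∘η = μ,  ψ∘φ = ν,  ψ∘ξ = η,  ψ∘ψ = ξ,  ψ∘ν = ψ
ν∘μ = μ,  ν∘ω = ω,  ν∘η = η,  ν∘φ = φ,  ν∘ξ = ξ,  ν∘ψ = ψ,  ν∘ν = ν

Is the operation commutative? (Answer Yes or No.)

Check whether the table is symmetric across its main diagonal.
Every entry (row x, col y) equals the entry (row y, col x), so H is abelian.

Yes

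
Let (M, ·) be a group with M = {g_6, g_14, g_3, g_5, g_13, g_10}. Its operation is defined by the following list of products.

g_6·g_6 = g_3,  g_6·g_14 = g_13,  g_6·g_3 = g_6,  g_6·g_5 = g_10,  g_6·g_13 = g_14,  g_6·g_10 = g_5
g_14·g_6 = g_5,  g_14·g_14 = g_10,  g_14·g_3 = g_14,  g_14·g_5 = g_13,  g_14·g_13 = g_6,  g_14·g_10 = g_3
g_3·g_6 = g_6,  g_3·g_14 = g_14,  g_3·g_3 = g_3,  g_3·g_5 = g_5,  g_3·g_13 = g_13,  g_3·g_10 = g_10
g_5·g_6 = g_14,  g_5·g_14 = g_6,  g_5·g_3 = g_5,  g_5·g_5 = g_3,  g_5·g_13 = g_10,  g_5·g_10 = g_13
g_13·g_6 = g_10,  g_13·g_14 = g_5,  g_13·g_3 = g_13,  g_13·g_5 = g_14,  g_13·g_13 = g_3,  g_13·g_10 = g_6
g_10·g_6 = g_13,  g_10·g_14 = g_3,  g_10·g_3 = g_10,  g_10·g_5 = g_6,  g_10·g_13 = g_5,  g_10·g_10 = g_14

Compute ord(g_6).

The identity element is g_3 (its row matches the header).
g_6^1 = g_6
g_6^2 = g_6·g_6 = g_3
The first power of g_6 equal to the identity is g_6^2, so ord(g_6) = 2.

2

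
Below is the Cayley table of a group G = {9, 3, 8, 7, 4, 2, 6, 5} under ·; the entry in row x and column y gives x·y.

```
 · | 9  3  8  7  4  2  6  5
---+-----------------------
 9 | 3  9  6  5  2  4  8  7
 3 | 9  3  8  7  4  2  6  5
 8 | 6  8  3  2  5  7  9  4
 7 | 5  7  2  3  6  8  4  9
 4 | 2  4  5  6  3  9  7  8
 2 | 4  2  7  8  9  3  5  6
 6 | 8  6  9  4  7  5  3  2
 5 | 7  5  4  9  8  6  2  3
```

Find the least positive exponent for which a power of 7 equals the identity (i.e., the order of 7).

2

The identity element is 3 (its row matches the header).
7^1 = 7
7^2 = 7·7 = 3
The first power of 7 equal to the identity is 7^2, so ord(7) = 2.
(Structurally, G here is isomorphic to the elementary abelian group (Z_2)^3.)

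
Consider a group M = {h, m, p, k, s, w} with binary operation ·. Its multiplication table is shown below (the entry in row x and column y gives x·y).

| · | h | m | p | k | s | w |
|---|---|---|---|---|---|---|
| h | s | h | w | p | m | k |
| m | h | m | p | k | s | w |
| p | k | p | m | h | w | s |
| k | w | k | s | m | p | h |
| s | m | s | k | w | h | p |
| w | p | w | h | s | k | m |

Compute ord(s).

The identity element is m (its row matches the header).
s^1 = s
s^2 = s·s = h
s^3 = h·s = m
The first power of s equal to the identity is s^3, so ord(s) = 3.

3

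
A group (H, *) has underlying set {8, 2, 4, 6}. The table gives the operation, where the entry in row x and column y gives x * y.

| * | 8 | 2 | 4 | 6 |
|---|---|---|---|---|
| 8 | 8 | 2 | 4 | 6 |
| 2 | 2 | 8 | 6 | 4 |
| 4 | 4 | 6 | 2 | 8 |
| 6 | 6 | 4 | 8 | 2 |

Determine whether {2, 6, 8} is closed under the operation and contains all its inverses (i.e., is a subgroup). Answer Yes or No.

No

6 * 2 = 4, which is not in {2, 6, 8}.
The subset is not closed under *, so it is not a subgroup.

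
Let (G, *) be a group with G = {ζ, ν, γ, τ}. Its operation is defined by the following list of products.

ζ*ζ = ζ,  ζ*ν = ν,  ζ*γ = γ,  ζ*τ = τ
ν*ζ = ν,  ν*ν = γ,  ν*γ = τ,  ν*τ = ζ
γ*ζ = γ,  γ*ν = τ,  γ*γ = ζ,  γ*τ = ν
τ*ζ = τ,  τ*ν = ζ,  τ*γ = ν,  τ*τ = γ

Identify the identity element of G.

The identity e satisfies e * x = x for all x, so its row in the table reproduces the column headers.
Row ζ reads: ζ, ν, γ, τ — exactly the header order. So ζ is the identity.

ζ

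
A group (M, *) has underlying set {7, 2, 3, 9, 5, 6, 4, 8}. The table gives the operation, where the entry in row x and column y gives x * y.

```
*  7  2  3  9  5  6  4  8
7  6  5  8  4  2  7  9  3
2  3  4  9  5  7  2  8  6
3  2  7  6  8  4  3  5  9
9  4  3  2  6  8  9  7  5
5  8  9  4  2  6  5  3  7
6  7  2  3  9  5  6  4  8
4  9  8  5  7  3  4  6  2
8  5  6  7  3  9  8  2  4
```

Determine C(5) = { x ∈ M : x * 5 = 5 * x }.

{3, 4, 5, 6}

Compare row 5 with column 5 entry by entry.
4 * 5 = 3 = 5 * 4, so 4 commutes with 5.
7 * 5 = 2 but 5 * 7 = 8, so 7 does not.
Collecting the elements that commute with 5: C(5) = {3, 4, 5, 6}.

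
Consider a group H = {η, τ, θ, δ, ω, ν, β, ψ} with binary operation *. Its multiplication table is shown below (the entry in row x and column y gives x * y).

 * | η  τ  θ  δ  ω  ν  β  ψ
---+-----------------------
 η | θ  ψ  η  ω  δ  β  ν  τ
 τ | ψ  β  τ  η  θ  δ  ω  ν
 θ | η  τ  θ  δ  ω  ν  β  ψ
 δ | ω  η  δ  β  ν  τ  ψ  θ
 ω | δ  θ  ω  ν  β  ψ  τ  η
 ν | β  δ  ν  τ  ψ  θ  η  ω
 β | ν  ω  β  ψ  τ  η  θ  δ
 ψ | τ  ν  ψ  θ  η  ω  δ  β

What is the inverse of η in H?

η

First locate the identity: row θ matches the header, so θ is the identity.
Scan row η for θ: η * η = θ. Hence η^(-1) = η.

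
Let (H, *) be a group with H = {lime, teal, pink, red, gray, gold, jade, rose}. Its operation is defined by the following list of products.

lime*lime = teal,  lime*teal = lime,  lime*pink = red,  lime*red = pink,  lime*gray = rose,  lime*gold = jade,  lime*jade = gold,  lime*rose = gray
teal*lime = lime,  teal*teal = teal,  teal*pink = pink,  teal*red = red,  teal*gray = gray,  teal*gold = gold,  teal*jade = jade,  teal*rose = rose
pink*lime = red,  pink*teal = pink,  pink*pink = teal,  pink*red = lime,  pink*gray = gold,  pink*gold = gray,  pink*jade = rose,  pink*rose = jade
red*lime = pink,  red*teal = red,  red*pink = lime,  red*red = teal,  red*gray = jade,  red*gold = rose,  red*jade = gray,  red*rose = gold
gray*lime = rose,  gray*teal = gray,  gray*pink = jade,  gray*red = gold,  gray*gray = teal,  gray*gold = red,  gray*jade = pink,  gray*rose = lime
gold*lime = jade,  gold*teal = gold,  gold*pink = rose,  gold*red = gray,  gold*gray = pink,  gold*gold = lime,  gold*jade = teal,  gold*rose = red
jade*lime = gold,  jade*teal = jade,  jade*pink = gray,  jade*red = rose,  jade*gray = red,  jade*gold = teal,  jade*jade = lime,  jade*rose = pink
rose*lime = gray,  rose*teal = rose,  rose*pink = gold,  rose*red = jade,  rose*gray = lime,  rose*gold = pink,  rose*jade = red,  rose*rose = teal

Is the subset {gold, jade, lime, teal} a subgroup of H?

Yes

{gold, jade, lime, teal} contains the identity teal.
Checking products: every product of two elements of {gold, jade, lime, teal} (read from the table) lies in {gold, jade, lime, teal}, so the set is closed.
In a finite group, a nonempty closed subset is a subgroup. So {gold, jade, lime, teal} ≤ H.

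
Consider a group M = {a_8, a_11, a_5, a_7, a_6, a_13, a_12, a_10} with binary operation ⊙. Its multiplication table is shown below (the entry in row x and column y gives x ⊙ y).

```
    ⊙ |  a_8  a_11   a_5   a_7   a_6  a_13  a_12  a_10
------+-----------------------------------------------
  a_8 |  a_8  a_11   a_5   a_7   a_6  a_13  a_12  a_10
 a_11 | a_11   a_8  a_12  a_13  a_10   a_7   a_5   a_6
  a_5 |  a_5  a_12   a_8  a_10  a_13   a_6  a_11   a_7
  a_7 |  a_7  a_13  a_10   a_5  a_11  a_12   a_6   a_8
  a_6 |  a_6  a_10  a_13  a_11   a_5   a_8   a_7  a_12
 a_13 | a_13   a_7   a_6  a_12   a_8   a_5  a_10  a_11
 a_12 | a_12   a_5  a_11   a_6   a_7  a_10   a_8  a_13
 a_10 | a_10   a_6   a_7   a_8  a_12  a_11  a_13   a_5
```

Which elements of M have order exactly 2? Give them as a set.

Identity is a_8. Compute the order of each non-identity element by repeated multiplication:
  a_11: a_11 → a_8  (order 2)
  a_5: a_5 → a_8  (order 2)
  a_7: a_7 → a_5 → a_10 → a_8  (order 4)
  a_6: a_6 → a_5 → a_13 → a_8  (order 4)
  a_13: a_13 → a_5 → a_6 → a_8  (order 4)
  a_12: a_12 → a_8  (order 2)
  a_10: a_10 → a_5 → a_7 → a_8  (order 4)
Elements of order 2: {a_11, a_12, a_5}.
(Structurally, M here is isomorphic to Z_2 x Z_4.)

{a_11, a_12, a_5}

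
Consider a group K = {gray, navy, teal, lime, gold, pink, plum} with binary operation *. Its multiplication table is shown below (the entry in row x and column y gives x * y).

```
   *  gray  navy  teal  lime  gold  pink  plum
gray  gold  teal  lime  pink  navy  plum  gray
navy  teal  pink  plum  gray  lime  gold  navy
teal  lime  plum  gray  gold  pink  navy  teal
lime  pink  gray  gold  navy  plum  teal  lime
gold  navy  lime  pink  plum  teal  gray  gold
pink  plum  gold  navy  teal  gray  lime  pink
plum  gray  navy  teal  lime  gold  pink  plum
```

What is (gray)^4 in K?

teal

gray^1 = gray
gray^2 = gray * gray = gold
gray^3 = gold * gray = navy
gray^4 = navy * gray = teal
(Structurally, K here is isomorphic to the cyclic group Z_7.)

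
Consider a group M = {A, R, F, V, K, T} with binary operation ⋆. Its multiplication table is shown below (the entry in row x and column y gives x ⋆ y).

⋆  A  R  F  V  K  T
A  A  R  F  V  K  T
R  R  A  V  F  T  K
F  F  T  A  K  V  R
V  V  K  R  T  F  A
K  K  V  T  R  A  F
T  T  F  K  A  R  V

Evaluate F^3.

F^1 = F
F^2 = F ⋆ F = A
F^3 = A ⋆ F = F

F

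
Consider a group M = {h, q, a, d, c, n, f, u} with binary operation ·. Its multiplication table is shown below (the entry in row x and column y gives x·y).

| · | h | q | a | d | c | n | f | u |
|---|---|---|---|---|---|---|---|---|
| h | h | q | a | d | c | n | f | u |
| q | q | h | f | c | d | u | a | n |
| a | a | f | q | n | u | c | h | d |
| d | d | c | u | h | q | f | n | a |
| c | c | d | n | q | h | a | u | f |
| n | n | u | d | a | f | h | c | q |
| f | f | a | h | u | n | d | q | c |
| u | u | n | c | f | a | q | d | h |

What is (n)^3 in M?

n^1 = n
n^2 = n·n = h
n^3 = h·n = n

n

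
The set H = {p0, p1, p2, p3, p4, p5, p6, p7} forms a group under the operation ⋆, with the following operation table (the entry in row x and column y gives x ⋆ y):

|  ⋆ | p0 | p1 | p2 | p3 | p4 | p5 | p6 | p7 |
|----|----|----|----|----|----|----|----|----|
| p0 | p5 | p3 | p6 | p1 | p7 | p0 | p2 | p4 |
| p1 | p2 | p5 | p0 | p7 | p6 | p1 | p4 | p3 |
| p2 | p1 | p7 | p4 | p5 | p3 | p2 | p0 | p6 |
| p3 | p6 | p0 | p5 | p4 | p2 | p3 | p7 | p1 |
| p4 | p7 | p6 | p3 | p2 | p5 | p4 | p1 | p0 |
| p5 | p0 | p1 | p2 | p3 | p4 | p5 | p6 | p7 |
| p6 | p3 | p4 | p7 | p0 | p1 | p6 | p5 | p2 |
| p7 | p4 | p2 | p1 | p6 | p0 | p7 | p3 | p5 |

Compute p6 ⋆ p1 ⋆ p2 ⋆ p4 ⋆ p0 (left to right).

p6 ⋆ p1 = p4
p4 ⋆ p2 = p3
p3 ⋆ p4 = p2
p2 ⋆ p0 = p1

p1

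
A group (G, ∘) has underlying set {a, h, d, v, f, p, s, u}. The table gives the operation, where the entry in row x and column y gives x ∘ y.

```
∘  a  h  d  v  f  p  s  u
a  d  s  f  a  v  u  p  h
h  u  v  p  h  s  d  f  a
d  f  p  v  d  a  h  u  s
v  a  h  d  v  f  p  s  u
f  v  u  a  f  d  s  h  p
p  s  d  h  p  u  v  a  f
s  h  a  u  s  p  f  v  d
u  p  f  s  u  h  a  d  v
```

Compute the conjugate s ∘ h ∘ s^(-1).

p

The identity is v. In row s, the entry v sits in column s, so s^(-1) = s.
s ∘ h = a
a ∘ s = p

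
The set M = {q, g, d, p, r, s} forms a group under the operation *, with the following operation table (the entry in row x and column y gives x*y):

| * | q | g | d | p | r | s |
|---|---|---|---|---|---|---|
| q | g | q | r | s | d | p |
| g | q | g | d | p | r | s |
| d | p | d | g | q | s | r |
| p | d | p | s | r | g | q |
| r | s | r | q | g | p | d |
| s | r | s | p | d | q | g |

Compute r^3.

r^1 = r
r^2 = r*r = p
r^3 = p*r = g

g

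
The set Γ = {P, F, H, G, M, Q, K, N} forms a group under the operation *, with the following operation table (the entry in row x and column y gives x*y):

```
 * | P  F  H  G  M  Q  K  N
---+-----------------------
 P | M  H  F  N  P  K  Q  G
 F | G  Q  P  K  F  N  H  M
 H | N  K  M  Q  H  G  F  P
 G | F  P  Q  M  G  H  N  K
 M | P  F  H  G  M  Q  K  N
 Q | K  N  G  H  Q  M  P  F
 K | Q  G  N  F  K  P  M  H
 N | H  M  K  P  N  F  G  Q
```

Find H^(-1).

H

First locate the identity: row M matches the header, so M is the identity.
Scan row H for M: H*H = M. Hence H^(-1) = H.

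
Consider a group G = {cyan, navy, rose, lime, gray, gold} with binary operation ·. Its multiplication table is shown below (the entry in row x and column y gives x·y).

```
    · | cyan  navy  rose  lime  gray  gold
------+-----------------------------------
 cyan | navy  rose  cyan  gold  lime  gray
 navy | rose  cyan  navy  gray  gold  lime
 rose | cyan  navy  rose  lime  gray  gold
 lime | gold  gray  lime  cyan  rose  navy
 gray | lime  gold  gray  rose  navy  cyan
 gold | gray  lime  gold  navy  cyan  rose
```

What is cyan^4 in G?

cyan

cyan^1 = cyan
cyan^2 = cyan·cyan = navy
cyan^3 = navy·cyan = rose
cyan^4 = rose·cyan = cyan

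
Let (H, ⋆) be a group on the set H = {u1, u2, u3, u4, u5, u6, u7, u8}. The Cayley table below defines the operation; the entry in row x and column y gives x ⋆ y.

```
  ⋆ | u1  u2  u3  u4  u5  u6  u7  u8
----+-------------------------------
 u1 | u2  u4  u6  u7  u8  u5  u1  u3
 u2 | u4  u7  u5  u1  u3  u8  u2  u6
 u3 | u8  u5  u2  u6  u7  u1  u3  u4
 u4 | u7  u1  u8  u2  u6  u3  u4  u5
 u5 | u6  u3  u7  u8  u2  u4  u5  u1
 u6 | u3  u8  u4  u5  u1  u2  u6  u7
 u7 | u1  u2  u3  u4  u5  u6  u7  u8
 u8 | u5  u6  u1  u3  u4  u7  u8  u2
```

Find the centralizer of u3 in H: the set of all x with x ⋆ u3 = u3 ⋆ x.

Compare row u3 with column u3 entry by entry.
u5 ⋆ u3 = u7 = u3 ⋆ u5, so u5 commutes with u3.
u8 ⋆ u3 = u1 but u3 ⋆ u8 = u4, so u8 does not.
Collecting the elements that commute with u3: C(u3) = {u2, u3, u5, u7}.

{u2, u3, u5, u7}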